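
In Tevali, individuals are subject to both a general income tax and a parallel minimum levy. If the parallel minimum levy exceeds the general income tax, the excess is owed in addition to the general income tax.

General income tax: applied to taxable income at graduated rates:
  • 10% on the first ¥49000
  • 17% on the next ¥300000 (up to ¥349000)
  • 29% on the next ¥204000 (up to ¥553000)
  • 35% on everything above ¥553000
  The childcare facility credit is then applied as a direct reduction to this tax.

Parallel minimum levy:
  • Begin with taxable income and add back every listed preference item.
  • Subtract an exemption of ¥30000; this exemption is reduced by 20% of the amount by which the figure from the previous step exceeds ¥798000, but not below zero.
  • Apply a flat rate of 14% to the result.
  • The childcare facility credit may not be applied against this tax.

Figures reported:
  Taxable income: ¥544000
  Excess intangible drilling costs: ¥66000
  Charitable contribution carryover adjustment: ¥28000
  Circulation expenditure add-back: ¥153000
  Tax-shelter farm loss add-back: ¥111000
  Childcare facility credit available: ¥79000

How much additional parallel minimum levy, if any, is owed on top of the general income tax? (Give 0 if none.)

¥91542

General income tax:
  ¥49000 × 10% = ¥4900
  ¥300000 × 17% = ¥51000
  ¥195000 × 29% = ¥56550
  → ¥112450
  Less childcare facility credit ¥79000 → ¥33450

Parallel minimum levy:
  Adjusted income: ¥544000 + ¥66000 + ¥28000 + ¥153000 + ¥111000 = ¥902000
  Exemption: ¥30000 − 20% × (¥902000 − ¥798000) = ¥30000 − ¥20800 = ¥9200
  Base: ¥902000 − ¥9200 = ¥892800
  ¥892800 × 14% = ¥124992

Excess of parallel minimum levy over general income tax: ¥124992 − ¥33450 = ¥91542.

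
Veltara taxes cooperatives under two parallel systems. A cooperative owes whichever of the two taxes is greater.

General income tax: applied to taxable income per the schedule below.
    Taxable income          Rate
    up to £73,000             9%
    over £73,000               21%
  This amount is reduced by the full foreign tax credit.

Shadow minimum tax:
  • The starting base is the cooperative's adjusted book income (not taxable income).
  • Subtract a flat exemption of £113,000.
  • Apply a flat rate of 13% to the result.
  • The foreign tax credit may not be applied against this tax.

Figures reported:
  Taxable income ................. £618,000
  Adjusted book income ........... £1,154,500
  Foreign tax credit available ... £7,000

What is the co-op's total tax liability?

General income tax:
  £73,000 × 9% = £6,570
  £545,000 × 21% = £114,450
  → £121,020
  Less foreign tax credit £7,000 → £114,020

Shadow minimum tax:
  Base (adjusted book income): £1,154,500
  Less exemption £113,000 → base £1,041,500
  £1,041,500 × 13% = £135,395

£135,395 > £114,020, so the shadow minimum tax is the binding amount.

£135,395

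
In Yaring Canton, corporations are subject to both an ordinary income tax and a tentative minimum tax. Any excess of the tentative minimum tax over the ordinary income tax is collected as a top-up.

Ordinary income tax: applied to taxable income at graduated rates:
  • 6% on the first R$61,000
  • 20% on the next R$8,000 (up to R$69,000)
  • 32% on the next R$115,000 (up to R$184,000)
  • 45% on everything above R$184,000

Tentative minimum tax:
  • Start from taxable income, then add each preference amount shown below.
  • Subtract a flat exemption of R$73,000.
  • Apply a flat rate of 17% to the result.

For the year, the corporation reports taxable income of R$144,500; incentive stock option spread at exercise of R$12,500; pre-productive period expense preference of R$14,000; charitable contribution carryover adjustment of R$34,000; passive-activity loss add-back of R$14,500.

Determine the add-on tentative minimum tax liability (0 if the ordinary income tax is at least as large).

R$0

Ordinary income tax:
  R$61,000 × 6% = R$3,660
  R$8,000 × 20% = R$1,600
  R$75,500 × 32% = R$24,160
  → R$29,420

Tentative minimum tax:
  Adjusted income: R$144,500 + R$12,500 + R$14,000 + R$34,000 + R$14,500 = R$219,500
  Less exemption R$73,000 → base R$146,500
  R$146,500 × 17% = R$24,905

R$24,905 ≤ R$29,420, so no add-on is due.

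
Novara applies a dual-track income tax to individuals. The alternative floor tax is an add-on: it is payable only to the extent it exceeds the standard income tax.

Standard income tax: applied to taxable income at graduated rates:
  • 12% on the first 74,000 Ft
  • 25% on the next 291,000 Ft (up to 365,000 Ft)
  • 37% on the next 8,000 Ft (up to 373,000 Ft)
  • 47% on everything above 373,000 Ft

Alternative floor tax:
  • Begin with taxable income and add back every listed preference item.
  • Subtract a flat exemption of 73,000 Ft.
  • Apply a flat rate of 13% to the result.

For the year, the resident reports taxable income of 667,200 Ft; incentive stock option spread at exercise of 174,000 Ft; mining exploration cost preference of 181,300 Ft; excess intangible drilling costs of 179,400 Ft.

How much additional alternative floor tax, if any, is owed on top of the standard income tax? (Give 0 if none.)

0 Ft

Standard income tax:
  74,000 Ft × 12% = 8,880 Ft
  291,000 Ft × 25% = 72,750 Ft
  8,000 Ft × 37% = 2,960 Ft
  294,200 Ft × 47% = 138,274 Ft
  → 222,864 Ft

Alternative floor tax:
  Adjusted income: 667,200 Ft + 174,000 Ft + 181,300 Ft + 179,400 Ft = 1,201,900 Ft
  Less exemption 73,000 Ft → base 1,128,900 Ft
  1,128,900 Ft × 13% = 146,757 Ft

146,757 Ft ≤ 222,864 Ft, so no add-on is due.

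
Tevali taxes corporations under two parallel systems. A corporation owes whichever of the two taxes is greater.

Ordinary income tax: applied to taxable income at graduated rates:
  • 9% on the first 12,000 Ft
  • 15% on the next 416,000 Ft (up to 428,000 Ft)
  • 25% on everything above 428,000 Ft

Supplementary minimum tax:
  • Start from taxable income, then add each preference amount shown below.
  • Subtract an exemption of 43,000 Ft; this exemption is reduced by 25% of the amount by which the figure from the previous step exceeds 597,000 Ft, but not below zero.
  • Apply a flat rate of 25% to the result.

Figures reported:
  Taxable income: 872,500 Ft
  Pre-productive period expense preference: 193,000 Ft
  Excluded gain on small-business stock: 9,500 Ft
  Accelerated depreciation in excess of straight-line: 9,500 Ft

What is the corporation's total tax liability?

271,125 Ft

Supplementary minimum tax:
  Adjusted income: 872,500 Ft + 193,000 Ft + 9,500 Ft + 9,500 Ft = 1,084,500 Ft
  Exemption: 25% × (1,084,500 Ft − 597,000 Ft) = 121,875 Ft ≥ 43,000 Ft, so the exemption is fully phased out
  Base: 1,084,500 Ft − 0 Ft = 1,084,500 Ft
  1,084,500 Ft × 25% = 271,125 Ft

Ordinary income tax:
  12,000 Ft × 9% = 1,080 Ft
  416,000 Ft × 15% = 62,400 Ft
  444,500 Ft × 25% = 111,125 Ft
  → 174,605 Ft

271,125 Ft > 174,605 Ft, so the supplementary minimum tax is the binding amount.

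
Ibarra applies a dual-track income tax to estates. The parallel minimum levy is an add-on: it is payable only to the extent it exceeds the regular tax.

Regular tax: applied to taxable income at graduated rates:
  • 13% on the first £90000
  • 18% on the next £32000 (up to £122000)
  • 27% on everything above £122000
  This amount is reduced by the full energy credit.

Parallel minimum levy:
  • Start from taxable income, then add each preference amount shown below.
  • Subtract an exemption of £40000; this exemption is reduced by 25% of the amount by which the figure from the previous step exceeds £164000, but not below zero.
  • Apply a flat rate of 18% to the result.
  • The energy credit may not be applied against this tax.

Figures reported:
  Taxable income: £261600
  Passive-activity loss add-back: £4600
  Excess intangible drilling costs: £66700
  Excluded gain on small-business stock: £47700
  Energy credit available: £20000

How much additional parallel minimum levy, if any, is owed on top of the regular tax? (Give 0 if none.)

Parallel minimum levy:
  Adjusted income: £261600 + £4600 + £66700 + £47700 = £380600
  Exemption: 25% × (£380600 − £164000) = £54150 ≥ £40000, so the exemption is fully phased out
  Base: £380600 − £0 = £380600
  £380600 × 18% = £68508

Regular tax:
  £90000 × 13% = £11700
  £32000 × 18% = £5760
  £139600 × 27% = £37692
  → £55152
  Less energy credit £20000 → £35152

Excess of parallel minimum levy over regular tax: £68508 − £35152 = £33356.

£33356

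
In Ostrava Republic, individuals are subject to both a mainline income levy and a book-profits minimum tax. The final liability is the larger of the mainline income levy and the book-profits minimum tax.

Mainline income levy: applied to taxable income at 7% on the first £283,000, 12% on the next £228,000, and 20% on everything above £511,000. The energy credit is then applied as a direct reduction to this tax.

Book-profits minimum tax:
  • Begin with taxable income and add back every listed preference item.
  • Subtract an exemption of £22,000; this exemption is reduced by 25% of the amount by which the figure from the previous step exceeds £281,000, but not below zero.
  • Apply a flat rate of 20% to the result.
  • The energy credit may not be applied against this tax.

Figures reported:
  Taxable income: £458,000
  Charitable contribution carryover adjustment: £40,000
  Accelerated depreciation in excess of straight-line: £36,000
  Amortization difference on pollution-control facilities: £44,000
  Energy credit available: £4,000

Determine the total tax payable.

Book-profits minimum tax:
  Adjusted income: £458,000 + £40,000 + £36,000 + £44,000 = £578,000
  Exemption: 25% × (£578,000 − £281,000) = £74,250 ≥ £22,000, so the exemption is fully phased out
  Base: £578,000 − £0 = £578,000
  £578,000 × 20% = £115,600

Mainline income levy:
  £283,000 × 7% = £19,810
  £175,000 × 12% = £21,000
  → £40,810
  Less energy credit £4,000 → £36,810

£115,600 > £36,810, so the book-profits minimum tax is the binding amount.

£115,600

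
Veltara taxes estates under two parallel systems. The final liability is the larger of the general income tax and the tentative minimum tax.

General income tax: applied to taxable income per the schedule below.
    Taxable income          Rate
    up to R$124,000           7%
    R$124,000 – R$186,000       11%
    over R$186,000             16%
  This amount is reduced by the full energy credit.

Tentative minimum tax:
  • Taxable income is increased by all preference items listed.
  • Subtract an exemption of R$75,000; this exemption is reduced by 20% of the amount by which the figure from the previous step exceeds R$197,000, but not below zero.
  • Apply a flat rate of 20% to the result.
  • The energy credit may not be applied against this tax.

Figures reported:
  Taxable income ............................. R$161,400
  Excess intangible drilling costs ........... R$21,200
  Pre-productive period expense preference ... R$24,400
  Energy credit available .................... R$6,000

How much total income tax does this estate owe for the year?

R$26,800

General income tax:
  R$124,000 × 7% = R$8,680
  R$37,400 × 11% = R$4,114
  → R$12,794
  Less energy credit R$6,000 → R$6,794

Tentative minimum tax:
  Adjusted income: R$161,400 + R$21,200 + R$24,400 = R$207,000
  Exemption: R$75,000 − 20% × (R$207,000 − R$197,000) = R$75,000 − R$2,000 = R$73,000
  Base: R$207,000 − R$73,000 = R$134,000
  R$134,000 × 20% = R$26,800

R$26,800 > R$6,794, so the tentative minimum tax is the binding amount.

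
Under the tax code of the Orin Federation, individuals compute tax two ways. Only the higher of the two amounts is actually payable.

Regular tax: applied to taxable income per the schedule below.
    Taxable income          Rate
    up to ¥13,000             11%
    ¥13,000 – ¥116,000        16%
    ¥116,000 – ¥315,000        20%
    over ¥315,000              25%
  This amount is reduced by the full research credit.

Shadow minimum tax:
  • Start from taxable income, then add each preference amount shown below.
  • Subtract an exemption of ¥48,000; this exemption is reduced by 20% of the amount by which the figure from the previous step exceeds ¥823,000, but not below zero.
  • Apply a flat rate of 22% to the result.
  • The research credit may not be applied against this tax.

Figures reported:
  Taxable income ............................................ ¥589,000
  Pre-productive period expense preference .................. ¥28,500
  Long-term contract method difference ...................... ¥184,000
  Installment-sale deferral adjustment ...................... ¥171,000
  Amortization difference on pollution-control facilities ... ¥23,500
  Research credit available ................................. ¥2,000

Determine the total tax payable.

¥216,172

Regular tax:
  ¥13,000 × 11% = ¥1,430
  ¥103,000 × 16% = ¥16,480
  ¥199,000 × 20% = ¥39,800
  ¥274,000 × 25% = ¥68,500
  → ¥126,210
  Less research credit ¥2,000 → ¥124,210

Shadow minimum tax:
  Adjusted income: ¥589,000 + ¥28,500 + ¥184,000 + ¥171,000 + ¥23,500 = ¥996,000
  Exemption: ¥48,000 − 20% × (¥996,000 − ¥823,000) = ¥48,000 − ¥34,600 = ¥13,400
  Base: ¥996,000 − ¥13,400 = ¥982,600
  ¥982,600 × 22% = ¥216,172

¥216,172 > ¥124,210, so the shadow minimum tax is the binding amount.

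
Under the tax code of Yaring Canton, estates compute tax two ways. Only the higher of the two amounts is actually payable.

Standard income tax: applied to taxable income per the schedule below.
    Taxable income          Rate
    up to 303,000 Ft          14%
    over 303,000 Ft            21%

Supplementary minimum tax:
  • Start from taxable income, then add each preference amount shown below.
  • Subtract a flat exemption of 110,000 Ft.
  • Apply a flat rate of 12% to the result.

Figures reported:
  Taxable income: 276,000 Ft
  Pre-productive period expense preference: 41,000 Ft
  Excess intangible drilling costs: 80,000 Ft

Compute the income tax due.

Standard income tax:
  276,000 Ft × 14% = 38,640 Ft

Supplementary minimum tax:
  Adjusted income: 276,000 Ft + 41,000 Ft + 80,000 Ft = 397,000 Ft
  Less exemption 110,000 Ft → base 287,000 Ft
  287,000 Ft × 12% = 34,440 Ft

38,640 Ft > 34,440 Ft, so the standard income tax governs.

38,640 Ft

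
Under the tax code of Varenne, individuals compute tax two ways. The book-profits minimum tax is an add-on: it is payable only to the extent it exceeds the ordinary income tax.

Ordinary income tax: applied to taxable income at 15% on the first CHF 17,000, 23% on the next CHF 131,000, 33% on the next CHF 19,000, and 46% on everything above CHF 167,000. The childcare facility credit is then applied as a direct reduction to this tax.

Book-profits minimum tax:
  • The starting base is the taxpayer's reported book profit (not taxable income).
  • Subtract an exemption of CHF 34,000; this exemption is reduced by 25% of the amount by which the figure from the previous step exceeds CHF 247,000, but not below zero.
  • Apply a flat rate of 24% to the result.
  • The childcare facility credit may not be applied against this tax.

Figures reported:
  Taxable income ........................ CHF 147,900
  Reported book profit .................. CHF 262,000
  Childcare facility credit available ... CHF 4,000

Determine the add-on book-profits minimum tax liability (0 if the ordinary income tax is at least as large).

Ordinary income tax:
  CHF 17,000 × 15% = CHF 2,550
  CHF 130,900 × 23% = CHF 30,107
  → CHF 32,657
  Less childcare facility credit CHF 4,000 → CHF 28,657

Book-profits minimum tax:
  Base (reported book profit): CHF 262,000
  Exemption: CHF 34,000 − 25% × (CHF 262,000 − CHF 247,000) = CHF 34,000 − CHF 3,750 = CHF 30,250
  Base: CHF 262,000 − CHF 30,250 = CHF 231,750
  CHF 231,750 × 24% = CHF 55,620

Excess of book-profits minimum tax over ordinary income tax: CHF 55,620 − CHF 28,657 = CHF 26,963.

CHF 26,963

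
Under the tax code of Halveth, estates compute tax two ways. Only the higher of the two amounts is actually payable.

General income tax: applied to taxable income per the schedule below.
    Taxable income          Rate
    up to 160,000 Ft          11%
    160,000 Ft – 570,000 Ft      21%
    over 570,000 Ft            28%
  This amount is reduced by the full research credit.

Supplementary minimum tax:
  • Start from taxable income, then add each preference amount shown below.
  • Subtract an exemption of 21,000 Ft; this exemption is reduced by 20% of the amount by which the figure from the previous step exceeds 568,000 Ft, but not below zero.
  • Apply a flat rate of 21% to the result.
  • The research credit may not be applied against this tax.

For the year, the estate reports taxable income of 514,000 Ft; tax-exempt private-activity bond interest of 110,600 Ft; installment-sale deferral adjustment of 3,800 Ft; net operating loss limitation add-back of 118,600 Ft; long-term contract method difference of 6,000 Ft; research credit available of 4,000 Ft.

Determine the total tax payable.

General income tax:
  160,000 Ft × 11% = 17,600 Ft
  354,000 Ft × 21% = 74,340 Ft
  → 91,940 Ft
  Less research credit 4,000 Ft → 87,940 Ft

Supplementary minimum tax:
  Adjusted income: 514,000 Ft + 110,600 Ft + 3,800 Ft + 118,600 Ft + 6,000 Ft = 753,000 Ft
  Exemption: 20% × (753,000 Ft − 568,000 Ft) = 37,000 Ft ≥ 21,000 Ft, so the exemption is fully phased out
  Base: 753,000 Ft − 0 Ft = 753,000 Ft
  753,000 Ft × 21% = 158,130 Ft

158,130 Ft > 87,940 Ft, so the supplementary minimum tax is the binding amount.

158,130 Ft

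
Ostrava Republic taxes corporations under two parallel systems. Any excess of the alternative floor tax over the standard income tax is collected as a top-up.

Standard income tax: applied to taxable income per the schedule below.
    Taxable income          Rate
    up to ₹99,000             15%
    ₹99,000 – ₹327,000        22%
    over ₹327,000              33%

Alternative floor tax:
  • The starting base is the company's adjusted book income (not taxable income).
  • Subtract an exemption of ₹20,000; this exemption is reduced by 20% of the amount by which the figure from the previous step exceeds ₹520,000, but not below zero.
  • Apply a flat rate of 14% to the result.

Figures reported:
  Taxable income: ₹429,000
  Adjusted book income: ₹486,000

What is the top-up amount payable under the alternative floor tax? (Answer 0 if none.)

₹0

Standard income tax:
  ₹99,000 × 15% = ₹14,850
  ₹228,000 × 22% = ₹50,160
  ₹102,000 × 33% = ₹33,660
  → ₹98,670

Alternative floor tax:
  Base (adjusted book income): ₹486,000
  Exemption: ₹486,000 ≤ ₹520,000, so full ₹20,000 applies
  Base: ₹486,000 − ₹20,000 = ₹466,000
  ₹466,000 × 14% = ₹65,240

₹65,240 ≤ ₹98,670, so no add-on is due.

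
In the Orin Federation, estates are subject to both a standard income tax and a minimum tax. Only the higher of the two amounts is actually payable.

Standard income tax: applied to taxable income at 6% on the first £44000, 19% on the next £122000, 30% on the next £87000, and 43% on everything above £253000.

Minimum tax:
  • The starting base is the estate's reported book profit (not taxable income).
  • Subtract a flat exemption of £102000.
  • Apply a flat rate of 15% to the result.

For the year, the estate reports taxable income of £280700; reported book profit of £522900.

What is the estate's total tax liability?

Minimum tax:
  Base (reported book profit): £522900
  Less exemption £102000 → base £420900
  £420900 × 15% = £63135

Standard income tax:
  £44000 × 6% = £2640
  £122000 × 19% = £23180
  £87000 × 30% = £26100
  £27700 × 43% = £11911
  → £63831

£63831 > £63135, so the standard income tax governs.

£63831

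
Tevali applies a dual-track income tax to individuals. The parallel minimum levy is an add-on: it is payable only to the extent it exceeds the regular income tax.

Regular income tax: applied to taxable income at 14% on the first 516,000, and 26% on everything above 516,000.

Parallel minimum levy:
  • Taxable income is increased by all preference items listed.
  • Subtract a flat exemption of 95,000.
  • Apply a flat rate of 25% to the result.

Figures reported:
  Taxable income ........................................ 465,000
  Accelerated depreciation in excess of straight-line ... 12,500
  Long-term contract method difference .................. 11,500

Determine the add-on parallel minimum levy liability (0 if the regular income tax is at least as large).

Regular income tax:
  465,000 × 14% = 65,100

Parallel minimum levy:
  Adjusted income: 465,000 + 12,500 + 11,500 = 489,000
  Less exemption 95,000 → base 394,000
  394,000 × 25% = 98,500

Excess of parallel minimum levy over regular income tax: 98,500 − 65,100 = 33,400.

33,400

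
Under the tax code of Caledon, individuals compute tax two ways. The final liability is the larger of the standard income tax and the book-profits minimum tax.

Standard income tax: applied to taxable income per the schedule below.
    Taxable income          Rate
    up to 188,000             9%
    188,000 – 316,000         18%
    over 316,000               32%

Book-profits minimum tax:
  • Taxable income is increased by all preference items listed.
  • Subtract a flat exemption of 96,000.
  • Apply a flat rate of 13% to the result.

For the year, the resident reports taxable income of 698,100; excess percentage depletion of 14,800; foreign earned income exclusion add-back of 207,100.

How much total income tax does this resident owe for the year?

Book-profits minimum tax:
  Adjusted income: 698,100 + 14,800 + 207,100 = 920,000
  Less exemption 96,000 → base 824,000
  824,000 × 13% = 107,120

Standard income tax:
  188,000 × 9% = 16,920
  128,000 × 18% = 23,040
  382,100 × 32% = 122,272
  → 162,232

162,232 > 107,120, so the standard income tax governs.

162,232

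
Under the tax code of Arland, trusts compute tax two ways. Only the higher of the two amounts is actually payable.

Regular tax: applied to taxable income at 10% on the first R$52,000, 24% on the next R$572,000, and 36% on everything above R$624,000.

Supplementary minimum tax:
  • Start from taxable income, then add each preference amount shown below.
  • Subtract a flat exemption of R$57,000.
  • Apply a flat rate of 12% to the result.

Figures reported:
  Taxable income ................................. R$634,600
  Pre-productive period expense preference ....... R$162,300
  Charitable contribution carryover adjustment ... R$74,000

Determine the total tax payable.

R$146,296

Supplementary minimum tax:
  Adjusted income: R$634,600 + R$162,300 + R$74,000 = R$870,900
  Less exemption R$57,000 → base R$813,900
  R$813,900 × 12% = R$97,668

Regular tax:
  R$52,000 × 10% = R$5,200
  R$572,000 × 24% = R$137,280
  R$10,600 × 36% = R$3,816
  → R$146,296

R$146,296 > R$97,668, so the regular tax governs.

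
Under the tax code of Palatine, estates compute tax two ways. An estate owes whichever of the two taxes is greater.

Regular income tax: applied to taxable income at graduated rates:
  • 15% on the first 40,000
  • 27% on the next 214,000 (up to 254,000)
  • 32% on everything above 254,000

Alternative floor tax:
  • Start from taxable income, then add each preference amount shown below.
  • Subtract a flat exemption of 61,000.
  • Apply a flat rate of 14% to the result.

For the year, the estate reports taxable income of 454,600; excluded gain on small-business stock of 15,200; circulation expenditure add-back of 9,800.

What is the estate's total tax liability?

127,972

Regular income tax:
  40,000 × 15% = 6,000
  214,000 × 27% = 57,780
  200,600 × 32% = 64,192
  → 127,972

Alternative floor tax:
  Adjusted income: 454,600 + 15,200 + 9,800 = 479,600
  Less exemption 61,000 → base 418,600
  418,600 × 14% = 58,604

127,972 > 58,604, so the regular income tax governs.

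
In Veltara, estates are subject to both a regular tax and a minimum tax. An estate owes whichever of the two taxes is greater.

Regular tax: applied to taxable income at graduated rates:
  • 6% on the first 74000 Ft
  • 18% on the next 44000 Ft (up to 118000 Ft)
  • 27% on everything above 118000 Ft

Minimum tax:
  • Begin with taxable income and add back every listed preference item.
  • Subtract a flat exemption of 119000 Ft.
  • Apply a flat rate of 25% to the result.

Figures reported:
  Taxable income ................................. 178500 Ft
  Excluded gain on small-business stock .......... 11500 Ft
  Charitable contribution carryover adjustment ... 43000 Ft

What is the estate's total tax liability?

Regular tax:
  74000 Ft × 6% = 4440 Ft
  44000 Ft × 18% = 7920 Ft
  60500 Ft × 27% = 16335 Ft
  → 28695 Ft

Minimum tax:
  Adjusted income: 178500 Ft + 11500 Ft + 43000 Ft = 233000 Ft
  Less exemption 119000 Ft → base 114000 Ft
  114000 Ft × 25% = 28500 Ft

28695 Ft > 28500 Ft, so the regular tax governs.

28695 Ft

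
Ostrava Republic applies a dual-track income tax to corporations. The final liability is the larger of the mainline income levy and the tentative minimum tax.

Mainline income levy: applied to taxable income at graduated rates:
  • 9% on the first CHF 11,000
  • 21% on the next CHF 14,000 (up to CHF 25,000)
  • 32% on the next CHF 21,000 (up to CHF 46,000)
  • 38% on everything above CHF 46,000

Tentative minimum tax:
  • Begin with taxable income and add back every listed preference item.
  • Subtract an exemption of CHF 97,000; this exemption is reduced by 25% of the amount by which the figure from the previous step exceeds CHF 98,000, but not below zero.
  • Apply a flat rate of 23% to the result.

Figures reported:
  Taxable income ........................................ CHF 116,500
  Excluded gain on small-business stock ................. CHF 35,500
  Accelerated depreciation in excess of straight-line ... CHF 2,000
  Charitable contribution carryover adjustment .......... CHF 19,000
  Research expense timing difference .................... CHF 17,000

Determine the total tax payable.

Tentative minimum tax:
  Adjusted income: CHF 116,500 + CHF 35,500 + CHF 2,000 + CHF 19,000 + CHF 17,000 = CHF 190,000
  Exemption: CHF 97,000 − 25% × (CHF 190,000 − CHF 98,000) = CHF 97,000 − CHF 23,000 = CHF 74,000
  Base: CHF 190,000 − CHF 74,000 = CHF 116,000
  CHF 116,000 × 23% = CHF 26,680

Mainline income levy:
  CHF 11,000 × 9% = CHF 990
  CHF 14,000 × 21% = CHF 2,940
  CHF 21,000 × 32% = CHF 6,720
  CHF 70,500 × 38% = CHF 26,790
  → CHF 37,440

CHF 37,440 > CHF 26,680, so the mainline income levy governs.

CHF 37,440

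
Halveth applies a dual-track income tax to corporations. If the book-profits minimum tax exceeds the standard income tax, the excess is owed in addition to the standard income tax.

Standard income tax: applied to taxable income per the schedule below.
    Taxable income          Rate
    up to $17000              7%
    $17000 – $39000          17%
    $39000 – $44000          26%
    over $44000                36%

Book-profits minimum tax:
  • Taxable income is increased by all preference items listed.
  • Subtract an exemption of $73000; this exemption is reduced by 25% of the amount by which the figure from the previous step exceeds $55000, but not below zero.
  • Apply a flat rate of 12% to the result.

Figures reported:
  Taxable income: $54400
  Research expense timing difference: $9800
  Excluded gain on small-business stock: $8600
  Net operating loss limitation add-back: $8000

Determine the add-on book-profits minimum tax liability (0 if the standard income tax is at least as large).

Standard income tax:
  $17000 × 7% = $1190
  $22000 × 17% = $3740
  $5000 × 26% = $1300
  $10400 × 36% = $3744
  → $9974

Book-profits minimum tax:
  Adjusted income: $54400 + $9800 + $8600 + $8000 = $80800
  Exemption: $73000 − 25% × ($80800 − $55000) = $73000 − $6450 = $66550
  Base: $80800 − $66550 = $14250
  $14250 × 12% = $1710

$1710 ≤ $9974, so no add-on is due.

$0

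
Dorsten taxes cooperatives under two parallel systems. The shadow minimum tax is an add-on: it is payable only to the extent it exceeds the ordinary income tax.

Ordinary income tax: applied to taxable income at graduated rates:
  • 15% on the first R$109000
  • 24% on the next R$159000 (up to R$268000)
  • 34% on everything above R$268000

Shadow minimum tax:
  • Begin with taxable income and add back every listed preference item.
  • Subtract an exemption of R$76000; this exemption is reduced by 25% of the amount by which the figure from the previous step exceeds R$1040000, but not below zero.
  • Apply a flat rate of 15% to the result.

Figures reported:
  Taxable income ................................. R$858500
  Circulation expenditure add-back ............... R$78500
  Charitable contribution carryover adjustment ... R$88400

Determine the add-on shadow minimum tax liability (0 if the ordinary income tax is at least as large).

Shadow minimum tax:
  Adjusted income: R$858500 + R$78500 + R$88400 = R$1025400
  Exemption: R$1025400 ≤ R$1040000, so full R$76000 applies
  Base: R$1025400 − R$76000 = R$949400
  R$949400 × 15% = R$142410

Ordinary income tax:
  R$109000 × 15% = R$16350
  R$159000 × 24% = R$38160
  R$590500 × 34% = R$200770
  → R$255280

R$142410 ≤ R$255280, so no add-on is due.

R$0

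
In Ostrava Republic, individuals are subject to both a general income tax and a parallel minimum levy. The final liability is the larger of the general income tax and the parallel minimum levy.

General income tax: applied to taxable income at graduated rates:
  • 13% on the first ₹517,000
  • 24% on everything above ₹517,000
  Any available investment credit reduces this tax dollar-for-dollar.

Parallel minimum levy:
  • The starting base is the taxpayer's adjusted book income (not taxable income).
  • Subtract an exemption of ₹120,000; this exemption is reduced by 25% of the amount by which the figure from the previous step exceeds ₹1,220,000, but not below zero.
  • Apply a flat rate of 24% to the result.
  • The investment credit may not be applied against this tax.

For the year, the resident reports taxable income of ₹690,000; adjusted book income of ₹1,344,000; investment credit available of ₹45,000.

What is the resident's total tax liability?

General income tax:
  ₹517,000 × 13% = ₹67,210
  ₹173,000 × 24% = ₹41,520
  → ₹108,730
  Less investment credit ₹45,000 → ₹63,730

Parallel minimum levy:
  Base (adjusted book income): ₹1,344,000
  Exemption: ₹120,000 − 25% × (₹1,344,000 − ₹1,220,000) = ₹120,000 − ₹31,000 = ₹89,000
  Base: ₹1,344,000 − ₹89,000 = ₹1,255,000
  ₹1,255,000 × 24% = ₹301,200

₹301,200 > ₹63,730, so the parallel minimum levy is the binding amount.

₹301,200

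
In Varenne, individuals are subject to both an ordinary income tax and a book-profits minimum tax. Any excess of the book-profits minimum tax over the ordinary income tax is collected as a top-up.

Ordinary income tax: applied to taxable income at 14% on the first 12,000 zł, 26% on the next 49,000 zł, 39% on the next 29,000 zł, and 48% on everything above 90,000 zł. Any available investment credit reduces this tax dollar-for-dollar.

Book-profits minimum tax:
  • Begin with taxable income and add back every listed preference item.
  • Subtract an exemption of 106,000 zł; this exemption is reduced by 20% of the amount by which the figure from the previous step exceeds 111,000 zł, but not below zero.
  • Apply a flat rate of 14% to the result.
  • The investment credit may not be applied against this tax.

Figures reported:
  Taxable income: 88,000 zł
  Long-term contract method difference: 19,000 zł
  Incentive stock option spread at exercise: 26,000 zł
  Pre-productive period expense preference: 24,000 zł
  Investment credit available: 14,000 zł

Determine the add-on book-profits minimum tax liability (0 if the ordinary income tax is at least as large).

0 zł

Ordinary income tax:
  12,000 zł × 14% = 1,680 zł
  49,000 zł × 26% = 12,740 zł
  27,000 zł × 39% = 10,530 zł
  → 24,950 zł
  Less investment credit 14,000 zł → 10,950 zł

Book-profits minimum tax:
  Adjusted income: 88,000 zł + 19,000 zł + 26,000 zł + 24,000 zł = 157,000 zł
  Exemption: 106,000 zł − 20% × (157,000 zł − 111,000 zł) = 106,000 zł − 9,200 zł = 96,800 zł
  Base: 157,000 zł − 96,800 zł = 60,200 zł
  60,200 zł × 14% = 8,428 zł

8,428 zł ≤ 10,950 zł, so no add-on is due.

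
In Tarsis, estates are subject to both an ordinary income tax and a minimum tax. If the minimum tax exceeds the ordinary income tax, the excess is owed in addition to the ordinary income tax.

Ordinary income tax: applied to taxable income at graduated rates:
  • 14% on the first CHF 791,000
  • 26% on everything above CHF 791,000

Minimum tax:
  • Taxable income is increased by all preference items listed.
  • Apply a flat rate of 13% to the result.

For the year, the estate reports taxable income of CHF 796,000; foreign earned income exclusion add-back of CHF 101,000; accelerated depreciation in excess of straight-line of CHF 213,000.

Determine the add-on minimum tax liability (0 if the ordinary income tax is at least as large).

Ordinary income tax:
  CHF 791,000 × 14% = CHF 110,740
  CHF 5,000 × 26% = CHF 1,300
  → CHF 112,040

Minimum tax:
  Adjusted income: CHF 796,000 + CHF 101,000 + CHF 213,000 = CHF 1,110,000
  CHF 1,110,000 × 13% = CHF 144,300

Excess of minimum tax over ordinary income tax: CHF 144,300 − CHF 112,040 = CHF 32,260.

CHF 32,260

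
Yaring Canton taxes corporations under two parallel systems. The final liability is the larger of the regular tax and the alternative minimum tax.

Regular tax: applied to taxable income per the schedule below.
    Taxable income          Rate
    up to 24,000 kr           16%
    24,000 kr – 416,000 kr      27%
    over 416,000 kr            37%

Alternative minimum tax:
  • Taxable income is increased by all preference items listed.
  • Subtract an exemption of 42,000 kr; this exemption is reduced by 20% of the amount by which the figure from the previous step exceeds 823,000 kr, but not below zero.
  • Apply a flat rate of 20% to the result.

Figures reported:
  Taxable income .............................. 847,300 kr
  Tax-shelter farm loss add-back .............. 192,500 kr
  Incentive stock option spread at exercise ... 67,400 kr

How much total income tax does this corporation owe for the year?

Alternative minimum tax:
  Adjusted income: 847,300 kr + 192,500 kr + 67,400 kr = 1,107,200 kr
  Exemption: 20% × (1,107,200 kr − 823,000 kr) = 56,840 kr ≥ 42,000 kr, so the exemption is fully phased out
  Base: 1,107,200 kr − 0 kr = 1,107,200 kr
  1,107,200 kr × 20% = 221,440 kr

Regular tax:
  24,000 kr × 16% = 3,840 kr
  392,000 kr × 27% = 105,840 kr
  431,300 kr × 37% = 159,581 kr
  → 269,261 kr

269,261 kr > 221,440 kr, so the regular tax governs.

269,261 kr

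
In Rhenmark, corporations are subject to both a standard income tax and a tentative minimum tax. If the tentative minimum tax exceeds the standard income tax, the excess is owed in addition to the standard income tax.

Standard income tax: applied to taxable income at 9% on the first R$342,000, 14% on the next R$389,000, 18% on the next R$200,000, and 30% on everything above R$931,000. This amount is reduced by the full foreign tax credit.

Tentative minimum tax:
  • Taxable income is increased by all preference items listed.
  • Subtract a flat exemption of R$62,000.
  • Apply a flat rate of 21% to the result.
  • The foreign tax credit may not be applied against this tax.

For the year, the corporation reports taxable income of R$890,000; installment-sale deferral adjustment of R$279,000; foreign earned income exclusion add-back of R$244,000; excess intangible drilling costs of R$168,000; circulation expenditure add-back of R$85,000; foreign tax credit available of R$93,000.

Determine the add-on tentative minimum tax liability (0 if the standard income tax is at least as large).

Standard income tax:
  R$342,000 × 9% = R$30,780
  R$389,000 × 14% = R$54,460
  R$159,000 × 18% = R$28,620
  → R$113,860
  Less foreign tax credit R$93,000 → R$20,860

Tentative minimum tax:
  Adjusted income: R$890,000 + R$279,000 + R$244,000 + R$168,000 + R$85,000 = R$1,666,000
  Less exemption R$62,000 → base R$1,604,000
  R$1,604,000 × 21% = R$336,840

Excess of tentative minimum tax over standard income tax: R$336,840 − R$20,860 = R$315,980.

R$315,980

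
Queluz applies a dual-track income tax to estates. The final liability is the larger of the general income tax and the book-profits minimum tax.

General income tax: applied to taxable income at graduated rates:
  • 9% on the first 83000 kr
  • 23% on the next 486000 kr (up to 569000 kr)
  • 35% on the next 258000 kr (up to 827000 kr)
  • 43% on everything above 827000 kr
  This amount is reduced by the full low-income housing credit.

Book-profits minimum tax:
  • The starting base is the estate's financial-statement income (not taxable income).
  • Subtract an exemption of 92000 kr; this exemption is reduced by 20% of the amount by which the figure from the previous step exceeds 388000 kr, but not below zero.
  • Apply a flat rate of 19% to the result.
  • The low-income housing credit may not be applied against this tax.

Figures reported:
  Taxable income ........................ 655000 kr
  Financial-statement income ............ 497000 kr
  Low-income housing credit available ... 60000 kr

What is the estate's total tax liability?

Book-profits minimum tax:
  Base (financial-statement income): 497000 kr
  Exemption: 92000 kr − 20% × (497000 kr − 388000 kr) = 92000 kr − 21800 kr = 70200 kr
  Base: 497000 kr − 70200 kr = 426800 kr
  426800 kr × 19% = 81092 kr

General income tax:
  83000 kr × 9% = 7470 kr
  486000 kr × 23% = 111780 kr
  86000 kr × 35% = 30100 kr
  → 149350 kr
  Less low-income housing credit 60000 kr → 89350 kr

89350 kr > 81092 kr, so the general income tax governs.

89350 kr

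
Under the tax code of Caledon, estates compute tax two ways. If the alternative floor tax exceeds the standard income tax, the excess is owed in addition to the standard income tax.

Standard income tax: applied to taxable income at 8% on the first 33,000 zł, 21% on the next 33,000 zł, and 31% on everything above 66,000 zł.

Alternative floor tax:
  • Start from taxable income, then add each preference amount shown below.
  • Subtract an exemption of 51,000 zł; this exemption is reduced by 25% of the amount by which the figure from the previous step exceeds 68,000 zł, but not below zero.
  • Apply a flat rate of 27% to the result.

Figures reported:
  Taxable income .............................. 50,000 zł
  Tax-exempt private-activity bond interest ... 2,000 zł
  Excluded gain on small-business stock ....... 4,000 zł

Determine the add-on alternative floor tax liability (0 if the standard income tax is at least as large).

Alternative floor tax:
  Adjusted income: 50,000 zł + 2,000 zł + 4,000 zł = 56,000 zł
  Exemption: 56,000 zł ≤ 68,000 zł, so full 51,000 zł applies
  Base: 56,000 zł − 51,000 zł = 5,000 zł
  5,000 zł × 27% = 1,350 zł

Standard income tax:
  33,000 zł × 8% = 2,640 zł
  17,000 zł × 21% = 3,570 zł
  → 6,210 zł

1,350 zł ≤ 6,210 zł, so no add-on is due.

0 zł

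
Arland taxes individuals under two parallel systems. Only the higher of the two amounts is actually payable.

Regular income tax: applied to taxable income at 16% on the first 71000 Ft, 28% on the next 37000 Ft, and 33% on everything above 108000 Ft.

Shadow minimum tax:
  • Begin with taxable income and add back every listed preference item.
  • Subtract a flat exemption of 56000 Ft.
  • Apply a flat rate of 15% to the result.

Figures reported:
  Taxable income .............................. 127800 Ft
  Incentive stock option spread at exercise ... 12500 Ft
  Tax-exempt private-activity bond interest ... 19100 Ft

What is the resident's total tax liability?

Shadow minimum tax:
  Adjusted income: 127800 Ft + 12500 Ft + 19100 Ft = 159400 Ft
  Less exemption 56000 Ft → base 103400 Ft
  103400 Ft × 15% = 15510 Ft

Regular income tax:
  71000 Ft × 16% = 11360 Ft
  37000 Ft × 28% = 10360 Ft
  19800 Ft × 33% = 6534 Ft
  → 28254 Ft

28254 Ft > 15510 Ft, so the regular income tax governs.

28254 Ft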